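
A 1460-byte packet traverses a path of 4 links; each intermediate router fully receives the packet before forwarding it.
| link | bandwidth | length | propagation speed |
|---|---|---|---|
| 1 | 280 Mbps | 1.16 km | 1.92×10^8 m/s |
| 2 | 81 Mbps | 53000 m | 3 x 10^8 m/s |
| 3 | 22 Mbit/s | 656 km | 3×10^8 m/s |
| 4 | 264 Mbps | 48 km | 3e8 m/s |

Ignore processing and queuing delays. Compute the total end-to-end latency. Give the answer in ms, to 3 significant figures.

L = 1460 × 8 = 11680 bits.
Transmission delays (L/R per hop): 0.0417143, 0.144198, 0.530909, 0.0442424 ms; sum = 0.761063 ms.
Propagation delays (d/s per hop): 0.00604167, 0.176667, 2.18667, 0.16 ms; sum = 2.52938 ms.
End-to-end = 3.29 ms.

3.29 ms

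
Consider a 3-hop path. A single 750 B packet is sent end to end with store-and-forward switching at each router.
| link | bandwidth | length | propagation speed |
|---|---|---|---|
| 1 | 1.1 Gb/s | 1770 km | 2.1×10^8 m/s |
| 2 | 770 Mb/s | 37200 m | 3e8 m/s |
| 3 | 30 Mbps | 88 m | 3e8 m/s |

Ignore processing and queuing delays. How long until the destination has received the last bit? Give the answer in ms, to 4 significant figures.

8.766 ms

L = 750 × 8 = 6000 bits.
Transmission delays (L/R per hop): 0.00545455, 0.00779221, 0.2 ms; sum = 0.213247 ms.
Propagation delays (d/s per hop): 8.42857, 0.124, 0.000293333 ms; sum = 8.55286 ms.
End-to-end = 8.766 ms.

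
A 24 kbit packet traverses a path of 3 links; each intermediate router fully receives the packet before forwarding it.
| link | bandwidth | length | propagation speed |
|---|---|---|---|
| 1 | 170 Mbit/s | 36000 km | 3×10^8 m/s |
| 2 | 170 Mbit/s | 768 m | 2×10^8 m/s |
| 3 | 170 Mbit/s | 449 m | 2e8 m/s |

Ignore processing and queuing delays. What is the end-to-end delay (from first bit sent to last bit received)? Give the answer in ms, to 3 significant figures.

L = 24000 bits.
Transmission delay per hop = L/R = 24000/170000000 = 0.141176 ms; 3 hops → 0.423529 ms.
Propagation delays (d/s per hop): 120, 0.00384, 0.002245 ms; sum = 120.006 ms.
End-to-end = 120 ms.

120 ms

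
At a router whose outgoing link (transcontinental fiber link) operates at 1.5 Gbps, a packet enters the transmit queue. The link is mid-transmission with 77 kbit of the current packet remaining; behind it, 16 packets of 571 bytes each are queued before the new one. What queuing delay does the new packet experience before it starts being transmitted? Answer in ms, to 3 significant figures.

Each queued packet: L/R = 4568/1500000000 = 0.00304533 ms.
16 queued → 0.0487253 ms.
Plus remaining 77000 bits of current packet: 0.0513333 ms.
Queuing delay = 0.100 ms.

0.100 ms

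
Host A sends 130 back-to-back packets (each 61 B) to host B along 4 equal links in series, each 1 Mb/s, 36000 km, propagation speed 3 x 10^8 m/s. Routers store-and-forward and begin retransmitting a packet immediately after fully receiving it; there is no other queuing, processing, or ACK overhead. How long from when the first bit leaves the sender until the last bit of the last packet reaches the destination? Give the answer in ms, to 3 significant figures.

Per-hop transmission t_tx = L/R = 488/1000000 = 0.488 ms.
Per-hop propagation t_prop = 36000000/300000000 = 120 ms.
Pipeline fill: first packet needs 4·t_tx to clear all hops; remaining 129 packets each add one t_tx.
Total = (4+130-1)·t_tx + 4·t_prop = 133·0.488 + 4·120 = 545 ms.

545 ms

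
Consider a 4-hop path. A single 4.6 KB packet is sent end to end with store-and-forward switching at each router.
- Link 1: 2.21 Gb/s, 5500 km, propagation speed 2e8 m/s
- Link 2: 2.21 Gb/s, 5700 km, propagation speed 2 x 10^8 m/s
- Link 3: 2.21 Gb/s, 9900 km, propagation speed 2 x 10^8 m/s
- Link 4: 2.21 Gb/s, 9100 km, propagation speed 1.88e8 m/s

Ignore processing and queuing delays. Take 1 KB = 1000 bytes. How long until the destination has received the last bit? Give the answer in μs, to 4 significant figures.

L = 36800 bits.
Transmission delay per hop = L/R = 36800/2210000000 = 16.6516 μs; 4 hops → 66.6063 μs.
Propagation delays (d/s per hop): 27500, 28500, 49500, 48404.3 μs; sum = 153904 μs.
End-to-end = 154000 μs.

154000 μs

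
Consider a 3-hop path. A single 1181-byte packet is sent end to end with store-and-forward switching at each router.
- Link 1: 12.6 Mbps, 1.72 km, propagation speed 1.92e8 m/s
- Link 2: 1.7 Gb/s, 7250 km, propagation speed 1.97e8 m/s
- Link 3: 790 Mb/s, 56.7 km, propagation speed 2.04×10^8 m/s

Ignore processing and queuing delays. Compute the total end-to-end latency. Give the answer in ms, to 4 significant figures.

37.86 ms

L = 1181 × 8 = 9448 bits.
Transmission delays (L/R per hop): 0.749841, 0.00555765, 0.0119595 ms; sum = 0.767358 ms.
Propagation delays (d/s per hop): 0.00895833, 36.802, 0.277941 ms; sum = 37.0889 ms.
End-to-end = 37.86 ms.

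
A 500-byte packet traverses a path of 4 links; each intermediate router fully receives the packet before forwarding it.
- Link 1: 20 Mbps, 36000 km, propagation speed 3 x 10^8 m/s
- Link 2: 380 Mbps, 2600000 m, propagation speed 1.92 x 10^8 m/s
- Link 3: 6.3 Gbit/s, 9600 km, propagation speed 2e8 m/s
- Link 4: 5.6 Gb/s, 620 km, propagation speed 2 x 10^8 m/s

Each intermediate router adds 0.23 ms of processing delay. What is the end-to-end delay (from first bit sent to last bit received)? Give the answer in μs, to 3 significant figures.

186000 μs

L = 500 × 8 = 4000 bits.
Transmission delays (L/R per hop): 200, 10.5263, 0.634921, 0.714286 μs; sum = 211.876 μs.
Propagation delays (d/s per hop): 120000, 13541.7, 48000, 3100 μs; sum = 184642 μs.
Processing at 3 router(s): 3 × 0.23 ms = 690 μs.
End-to-end = 186000 μs.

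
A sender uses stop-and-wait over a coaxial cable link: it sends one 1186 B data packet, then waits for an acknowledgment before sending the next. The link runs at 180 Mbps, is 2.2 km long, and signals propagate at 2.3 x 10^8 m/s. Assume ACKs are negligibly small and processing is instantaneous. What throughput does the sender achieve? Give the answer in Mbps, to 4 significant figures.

t_tx = L/R = 9488/180000000 = 5.27111e-05 s.
t_prop = 2200/2.3e+08 = 9.56522e-06 s; RTT = 1.91304e-05 s.
Cycle = t_tx + RTT = 7.18415e-05 s.
Throughput = L / cycle = 9488 / 7.18415e-05 = 132.1 Mbps.

132.1 Mbps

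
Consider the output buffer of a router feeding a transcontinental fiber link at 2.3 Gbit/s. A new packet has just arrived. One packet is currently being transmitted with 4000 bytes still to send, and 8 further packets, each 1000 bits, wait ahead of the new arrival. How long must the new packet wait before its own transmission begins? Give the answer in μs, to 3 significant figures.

Each queued packet: L/R = 1000/2300000000 = 0.434783 μs.
8 queued → 3.47826 μs.
Plus remaining 32000 bits of current packet: 13.913 μs.
Queuing delay = 17.4 μs.

17.4 μs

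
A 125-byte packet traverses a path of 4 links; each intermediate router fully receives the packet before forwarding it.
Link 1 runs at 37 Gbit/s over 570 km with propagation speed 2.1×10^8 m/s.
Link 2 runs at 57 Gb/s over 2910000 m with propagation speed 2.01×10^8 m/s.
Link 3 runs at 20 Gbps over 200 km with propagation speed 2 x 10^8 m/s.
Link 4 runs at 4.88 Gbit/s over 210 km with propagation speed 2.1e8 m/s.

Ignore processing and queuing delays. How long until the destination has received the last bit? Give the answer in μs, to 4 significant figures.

19190 μs

L = 125 × 8 = 1000 bits.
Transmission delays (L/R per hop): 0.027027, 0.0175439, 0.05, 0.204918 μs; sum = 0.299489 μs.
Propagation delays (d/s per hop): 2714.29, 14477.6, 1000, 1000 μs; sum = 19191.9 μs.
End-to-end = 19190 μs.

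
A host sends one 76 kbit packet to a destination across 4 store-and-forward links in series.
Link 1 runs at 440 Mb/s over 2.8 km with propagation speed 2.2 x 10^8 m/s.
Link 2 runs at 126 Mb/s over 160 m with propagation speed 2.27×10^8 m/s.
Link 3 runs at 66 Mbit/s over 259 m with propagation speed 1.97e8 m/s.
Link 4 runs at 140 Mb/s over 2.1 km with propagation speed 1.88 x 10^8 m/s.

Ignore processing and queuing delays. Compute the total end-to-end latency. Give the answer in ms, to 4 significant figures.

2.496 ms

L = 76000 bits.
Transmission delays (L/R per hop): 0.172727, 0.603175, 1.15152, 0.542857 ms; sum = 2.47027 ms.
Propagation delays (d/s per hop): 0.0127273, 0.000704846, 0.00131472, 0.0111702 ms; sum = 0.0259171 ms.
End-to-end = 2.496 ms.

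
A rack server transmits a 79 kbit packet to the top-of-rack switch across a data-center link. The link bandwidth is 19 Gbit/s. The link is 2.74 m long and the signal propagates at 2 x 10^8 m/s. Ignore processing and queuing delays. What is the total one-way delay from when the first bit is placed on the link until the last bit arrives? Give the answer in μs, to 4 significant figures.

L = 79000 bits.
Transmission delay = L/R = 79000 / 19000000000 = 4.15789 μs.
Propagation delay = d/s = 2.74 m / 200000000 m/s = 0.0137 μs.
Total = 4.172 μs.

4.172 μs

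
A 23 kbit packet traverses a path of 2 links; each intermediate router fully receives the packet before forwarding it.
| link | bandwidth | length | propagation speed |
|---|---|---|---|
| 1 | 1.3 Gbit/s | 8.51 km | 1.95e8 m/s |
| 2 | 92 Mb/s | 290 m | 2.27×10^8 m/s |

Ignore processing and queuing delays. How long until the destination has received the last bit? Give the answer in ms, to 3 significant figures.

0.313 ms

L = 23000 bits.
Transmission delays (L/R per hop): 0.0176923, 0.25 ms; sum = 0.267692 ms.
Propagation delays (d/s per hop): 0.043641, 0.00127753 ms; sum = 0.0449186 ms.
End-to-end = 0.313 ms.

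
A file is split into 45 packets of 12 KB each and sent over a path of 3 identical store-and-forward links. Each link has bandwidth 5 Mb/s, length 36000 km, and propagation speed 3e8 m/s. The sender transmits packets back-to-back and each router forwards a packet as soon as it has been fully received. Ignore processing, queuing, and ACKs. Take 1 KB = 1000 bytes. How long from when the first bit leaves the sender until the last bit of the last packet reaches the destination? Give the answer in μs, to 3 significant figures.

1260000 μs

Per-hop transmission t_tx = L/R = 96000/5000000 = 19200 μs.
Per-hop propagation t_prop = 36000000/300000000 = 120000 μs.
Pipeline fill: first packet needs 3·t_tx to clear all hops; remaining 44 packets each add one t_tx.
Total = (3+45-1)·t_tx + 3·t_prop = 47·19200 + 3·120000 = 1260000 μs.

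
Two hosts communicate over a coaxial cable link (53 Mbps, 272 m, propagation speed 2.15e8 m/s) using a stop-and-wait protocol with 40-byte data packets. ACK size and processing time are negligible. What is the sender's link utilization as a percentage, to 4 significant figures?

t_tx = L/R = 320/53000000 = 6.03774e-06 s.
t_prop = 272/215000000 = 1.26512e-06 s; RTT = 2.53023e-06 s.
Cycle = t_tx + RTT = 8.56797e-06 s.
Utilization = t_tx / cycle = 6.03774e-06/8.56797e-06 = 70.47 %.

70.47 %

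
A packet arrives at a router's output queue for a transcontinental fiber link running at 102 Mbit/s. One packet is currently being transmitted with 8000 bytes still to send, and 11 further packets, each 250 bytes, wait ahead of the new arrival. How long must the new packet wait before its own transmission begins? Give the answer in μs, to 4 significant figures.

Each queued packet: L/R = 2000/102000000 = 19.6078 μs.
11 queued → 215.686 μs.
Plus remaining 64000 bits of current packet: 627.451 μs.
Queuing delay = 843.1 μs.

843.1 μs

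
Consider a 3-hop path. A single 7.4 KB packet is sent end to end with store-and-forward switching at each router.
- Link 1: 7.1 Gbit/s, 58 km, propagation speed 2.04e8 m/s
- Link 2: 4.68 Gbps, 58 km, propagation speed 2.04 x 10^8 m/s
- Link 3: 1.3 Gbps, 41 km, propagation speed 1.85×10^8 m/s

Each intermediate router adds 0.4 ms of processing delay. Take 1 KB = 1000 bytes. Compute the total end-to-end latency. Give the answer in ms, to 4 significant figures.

1.657 ms

L = 59200 bits.
Transmission delays (L/R per hop): 0.00833803, 0.0126496, 0.0455385 ms; sum = 0.0665261 ms.
Propagation delays (d/s per hop): 0.284314, 0.284314, 0.221622 ms; sum = 0.790249 ms.
Processing at 2 router(s): 2 × 0.4 ms = 0.8 ms.
End-to-end = 1.657 ms.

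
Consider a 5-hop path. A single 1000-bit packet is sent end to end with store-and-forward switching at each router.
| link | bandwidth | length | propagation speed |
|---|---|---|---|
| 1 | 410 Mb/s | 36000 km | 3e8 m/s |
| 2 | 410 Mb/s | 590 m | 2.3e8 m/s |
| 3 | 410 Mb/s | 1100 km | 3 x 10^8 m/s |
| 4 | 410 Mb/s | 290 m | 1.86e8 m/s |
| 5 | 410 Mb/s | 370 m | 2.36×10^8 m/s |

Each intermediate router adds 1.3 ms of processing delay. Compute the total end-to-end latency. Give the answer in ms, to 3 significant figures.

129 ms

Transmission delay per hop = L/R = 1000/410000000 = 0.00243902 ms; 5 hops → 0.0121951 ms.
Propagation delays (d/s per hop): 120, 0.00256522, 3.66667, 0.00155914, 0.0015678 ms; sum = 123.672 ms.
Processing at 4 router(s): 4 × 1.3 ms = 5.2 ms.
End-to-end = 129 ms.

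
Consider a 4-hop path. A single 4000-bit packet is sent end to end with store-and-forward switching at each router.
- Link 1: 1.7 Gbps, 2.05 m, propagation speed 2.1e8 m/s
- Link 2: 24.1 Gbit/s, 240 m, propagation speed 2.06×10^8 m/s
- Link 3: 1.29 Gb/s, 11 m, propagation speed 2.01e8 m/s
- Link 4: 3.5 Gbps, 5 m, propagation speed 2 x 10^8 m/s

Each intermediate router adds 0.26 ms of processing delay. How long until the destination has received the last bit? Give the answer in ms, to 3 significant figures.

0.788 ms

Transmission delays (L/R per hop): 0.00235294, 0.000165975, 0.00310078, 0.00114286 ms; sum = 0.00676255 ms.
Propagation delays (d/s per hop): 9.7619e-06, 0.00116505, 5.47264e-05, 2.5e-05 ms; sum = 0.00125454 ms.
Processing at 3 router(s): 3 × 0.26 ms = 0.78 ms.
End-to-end = 0.788 ms.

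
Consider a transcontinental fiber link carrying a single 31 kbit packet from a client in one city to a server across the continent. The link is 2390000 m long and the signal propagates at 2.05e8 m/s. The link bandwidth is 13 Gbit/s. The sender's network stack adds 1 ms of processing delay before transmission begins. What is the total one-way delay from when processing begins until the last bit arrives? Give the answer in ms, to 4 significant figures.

12.66 ms

L = 31000 bits.
Transmission delay = L/R = 31000 / 13000000000 = 0.00238462 ms.
Propagation delay = d/s = 2390000 m / 2.05e+08 m/s = 11.6585 ms.
Plus processing delay 1 ms = 1 ms.
Total = 12.66 ms.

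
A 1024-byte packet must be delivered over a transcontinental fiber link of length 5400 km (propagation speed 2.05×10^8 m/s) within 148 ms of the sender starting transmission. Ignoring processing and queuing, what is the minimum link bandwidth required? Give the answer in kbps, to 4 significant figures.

L = 8192 bits.
Propagation delay = 5400000 / 2.05e+08 = 26.3415 ms.
Transmission budget = 148 − 26.3415 = 121.659 ms.
R ≥ L / t_tx = 8192 bits / 0.121659 s = 67.34 kbps.

67.34 kbps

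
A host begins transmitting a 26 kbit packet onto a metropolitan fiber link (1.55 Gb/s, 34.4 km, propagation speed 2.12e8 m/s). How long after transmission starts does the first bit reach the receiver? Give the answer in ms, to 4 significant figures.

First bit experiences only propagation delay: d/s = 34400/212000000 = 0.1623 ms.

0.1623 ms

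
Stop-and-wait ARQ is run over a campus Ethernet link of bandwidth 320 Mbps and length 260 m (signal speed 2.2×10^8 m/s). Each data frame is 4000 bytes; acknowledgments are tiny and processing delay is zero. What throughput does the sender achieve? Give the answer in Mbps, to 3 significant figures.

313 Mbps

t_tx = L/R = 32000/320000000 = 0.0001 s.
t_prop = 260/2.2e+08 = 1.18182e-06 s; RTT = 2.36364e-06 s.
Cycle = t_tx + RTT = 0.000102364 s.
Throughput = L / cycle = 32000 / 0.000102364 = 313 Mbps.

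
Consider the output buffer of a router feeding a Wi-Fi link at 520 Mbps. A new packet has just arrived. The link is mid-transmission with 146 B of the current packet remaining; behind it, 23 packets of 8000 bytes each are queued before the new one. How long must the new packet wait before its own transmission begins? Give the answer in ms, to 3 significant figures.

Each queued packet: L/R = 64000/520000000 = 0.123077 ms.
23 queued → 2.83077 ms.
Plus remaining 1168 bits of current packet: 0.00224615 ms.
Queuing delay = 2.83 ms.

2.83 ms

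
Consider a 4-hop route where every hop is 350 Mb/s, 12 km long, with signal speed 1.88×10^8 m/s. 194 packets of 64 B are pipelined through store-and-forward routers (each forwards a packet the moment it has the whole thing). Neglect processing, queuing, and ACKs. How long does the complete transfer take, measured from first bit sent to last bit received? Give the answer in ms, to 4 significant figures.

0.5435 ms

Per-hop transmission t_tx = L/R = 512/350000000 = 0.00146286 ms.
Per-hop propagation t_prop = 12000/188000000 = 0.0638298 ms.
Pipeline fill: first packet needs 4·t_tx to clear all hops; remaining 193 packets each add one t_tx.
Total = (4+194-1)·t_tx + 4·t_prop = 197·0.00146286 + 4·0.0638298 = 0.5435 ms.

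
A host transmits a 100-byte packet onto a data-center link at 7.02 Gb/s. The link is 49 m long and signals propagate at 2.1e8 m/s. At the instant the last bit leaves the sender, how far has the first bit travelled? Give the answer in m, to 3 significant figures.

t_tx = L/R = 800/7020000000 = 1.1396e-07 s.
Distance = s × t_tx = 210000000 × 1.1396e-07 = 23.9 m.

23.9 m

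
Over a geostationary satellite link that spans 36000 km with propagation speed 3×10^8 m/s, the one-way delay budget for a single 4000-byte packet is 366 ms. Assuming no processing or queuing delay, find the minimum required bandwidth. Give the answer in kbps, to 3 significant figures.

L = 32000 bits.
Propagation delay = 36000000 / 300000000 = 120 ms.
Transmission budget = 366 − 120 = 246 ms.
R ≥ L / t_tx = 32000 bits / 0.246 s = 130 kbps.

130 kbps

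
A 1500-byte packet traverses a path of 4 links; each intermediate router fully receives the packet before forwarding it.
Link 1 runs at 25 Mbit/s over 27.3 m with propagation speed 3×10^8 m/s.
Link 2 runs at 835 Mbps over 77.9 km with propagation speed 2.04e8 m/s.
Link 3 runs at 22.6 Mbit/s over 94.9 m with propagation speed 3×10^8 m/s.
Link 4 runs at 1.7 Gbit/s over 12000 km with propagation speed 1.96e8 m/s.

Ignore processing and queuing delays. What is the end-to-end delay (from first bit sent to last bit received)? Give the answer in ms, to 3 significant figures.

L = 1500 × 8 = 12000 bits.
Transmission delays (L/R per hop): 0.48, 0.0143713, 0.530973, 0.00705882 ms; sum = 1.0324 ms.
Propagation delays (d/s per hop): 9.1e-05, 0.381863, 0.000316333, 61.2245 ms; sum = 61.6068 ms.
End-to-end = 62.6 ms.

62.6 ms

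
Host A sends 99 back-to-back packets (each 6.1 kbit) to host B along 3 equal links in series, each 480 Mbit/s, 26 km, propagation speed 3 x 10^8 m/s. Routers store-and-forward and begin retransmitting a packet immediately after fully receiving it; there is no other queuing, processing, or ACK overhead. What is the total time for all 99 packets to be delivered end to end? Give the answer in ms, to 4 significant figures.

Per-hop transmission t_tx = L/R = 6100/480000000 = 0.0127083 ms.
Per-hop propagation t_prop = 26000/300000000 = 0.0866667 ms.
Pipeline fill: first packet needs 3·t_tx to clear all hops; remaining 98 packets each add one t_tx.
Total = (3+99-1)·t_tx + 3·t_prop = 101·0.0127083 + 3·0.0866667 = 1.544 ms.

1.544 ms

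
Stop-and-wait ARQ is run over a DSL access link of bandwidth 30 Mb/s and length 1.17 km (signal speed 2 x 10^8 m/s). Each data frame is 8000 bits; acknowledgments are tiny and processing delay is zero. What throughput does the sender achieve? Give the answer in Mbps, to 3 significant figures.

t_tx = L/R = 8000/30000000 = 0.000266667 s.
t_prop = 1170/200000000 = 5.85e-06 s; RTT = 1.17e-05 s.
Cycle = t_tx + RTT = 0.000278367 s.
Throughput = L / cycle = 8000 / 0.000278367 = 28.7 Mbps.

28.7 Mbps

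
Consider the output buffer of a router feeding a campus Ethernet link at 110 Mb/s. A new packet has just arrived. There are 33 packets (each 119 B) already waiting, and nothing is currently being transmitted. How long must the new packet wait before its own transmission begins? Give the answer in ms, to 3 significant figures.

0.286 ms

Each queued packet: L/R = 952/110000000 = 0.00865455 ms.
33 queued → 0.2856 ms.
Queuing delay = 0.286 ms.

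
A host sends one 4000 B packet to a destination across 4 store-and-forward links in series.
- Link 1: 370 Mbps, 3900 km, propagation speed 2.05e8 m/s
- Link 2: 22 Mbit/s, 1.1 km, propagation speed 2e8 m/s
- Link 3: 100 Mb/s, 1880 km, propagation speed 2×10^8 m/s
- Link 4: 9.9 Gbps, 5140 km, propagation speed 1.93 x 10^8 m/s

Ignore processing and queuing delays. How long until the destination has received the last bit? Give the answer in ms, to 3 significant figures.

56.9 ms

L = 4000 × 8 = 32000 bits.
Transmission delays (L/R per hop): 0.0864865, 1.45455, 0.32, 0.00323232 ms; sum = 1.86426 ms.
Propagation delays (d/s per hop): 19.0244, 0.0055, 9.4, 26.6321 ms; sum = 55.062 ms.
End-to-end = 56.9 ms.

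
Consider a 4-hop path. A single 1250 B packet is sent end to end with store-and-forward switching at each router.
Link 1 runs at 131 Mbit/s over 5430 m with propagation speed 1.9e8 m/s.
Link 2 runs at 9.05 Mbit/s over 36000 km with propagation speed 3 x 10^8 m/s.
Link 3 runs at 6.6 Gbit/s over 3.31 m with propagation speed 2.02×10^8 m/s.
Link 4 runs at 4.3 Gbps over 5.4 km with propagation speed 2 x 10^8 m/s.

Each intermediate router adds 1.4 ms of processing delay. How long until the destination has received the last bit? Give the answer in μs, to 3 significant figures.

125000 μs

L = 1250 × 8 = 10000 bits.
Transmission delays (L/R per hop): 76.3359, 1104.97, 1.51515, 2.32558 μs; sum = 1185.15 μs.
Propagation delays (d/s per hop): 28.5789, 120000, 0.0163861, 27 μs; sum = 120056 μs.
Processing at 3 router(s): 3 × 1.4 ms = 4200 μs.
End-to-end = 125000 μs.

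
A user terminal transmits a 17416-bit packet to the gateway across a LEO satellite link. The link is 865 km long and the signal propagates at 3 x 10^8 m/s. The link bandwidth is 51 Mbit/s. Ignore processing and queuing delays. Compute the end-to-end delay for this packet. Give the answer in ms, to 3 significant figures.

Transmission delay = L/R = 17416 / 51000000 = 0.34149 ms.
Propagation delay = d/s = 865000 m / 300000000 m/s = 2.88333 ms.
Total = 3.22 ms.

3.22 ms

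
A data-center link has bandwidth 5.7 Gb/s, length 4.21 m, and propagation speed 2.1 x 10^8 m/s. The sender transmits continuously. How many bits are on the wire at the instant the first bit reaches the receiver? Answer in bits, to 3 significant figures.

114 bits

Propagation delay = 4.21 / 210000000 = 2.00476e-08 s.
BDP = R × t_prop = 5700000000 × 2.00476e-08 = 114.271 bits.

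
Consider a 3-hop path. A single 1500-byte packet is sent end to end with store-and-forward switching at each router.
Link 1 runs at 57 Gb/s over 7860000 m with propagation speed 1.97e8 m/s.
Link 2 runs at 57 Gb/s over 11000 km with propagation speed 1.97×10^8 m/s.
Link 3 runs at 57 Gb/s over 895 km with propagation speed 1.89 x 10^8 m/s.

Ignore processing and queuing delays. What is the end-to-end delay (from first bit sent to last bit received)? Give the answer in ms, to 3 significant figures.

100 ms

L = 1500 × 8 = 12000 bits.
Transmission delay per hop = L/R = 12000/57000000000 = 0.000210526 ms; 3 hops → 0.000631579 ms.
Propagation delays (d/s per hop): 39.8985, 55.8376, 4.73545 ms; sum = 100.471 ms.
End-to-end = 100 ms.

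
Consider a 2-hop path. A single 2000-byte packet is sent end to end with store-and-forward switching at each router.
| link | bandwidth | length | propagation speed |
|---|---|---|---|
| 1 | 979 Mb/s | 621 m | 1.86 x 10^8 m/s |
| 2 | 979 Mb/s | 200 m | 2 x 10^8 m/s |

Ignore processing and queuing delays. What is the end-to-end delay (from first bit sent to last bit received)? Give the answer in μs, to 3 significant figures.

L = 2000 × 8 = 16000 bits.
Transmission delay per hop = L/R = 16000/979000000 = 16.3432 μs; 2 hops → 32.6864 μs.
Propagation delays (d/s per hop): 3.33871, 1 μs; sum = 4.33871 μs.
End-to-end = 37.0 μs.

37.0 μs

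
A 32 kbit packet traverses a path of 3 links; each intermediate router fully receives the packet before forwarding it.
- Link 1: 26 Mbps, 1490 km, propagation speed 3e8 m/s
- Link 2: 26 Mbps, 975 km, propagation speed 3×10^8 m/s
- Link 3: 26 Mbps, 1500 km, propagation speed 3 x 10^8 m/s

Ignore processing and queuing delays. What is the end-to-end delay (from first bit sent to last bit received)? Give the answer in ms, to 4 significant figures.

16.91 ms

L = 32000 bits.
Transmission delay per hop = L/R = 32000/26000000 = 1.23077 ms; 3 hops → 3.69231 ms.
Propagation delays (d/s per hop): 4.96667, 3.25, 5 ms; sum = 13.2167 ms.
End-to-end = 16.91 ms.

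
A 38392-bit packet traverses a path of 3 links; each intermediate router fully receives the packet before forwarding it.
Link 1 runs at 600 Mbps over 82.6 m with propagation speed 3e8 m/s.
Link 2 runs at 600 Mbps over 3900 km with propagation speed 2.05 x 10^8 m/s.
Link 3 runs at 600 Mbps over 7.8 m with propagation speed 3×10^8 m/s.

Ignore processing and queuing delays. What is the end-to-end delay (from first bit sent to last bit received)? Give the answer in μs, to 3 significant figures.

Transmission delay per hop = L/R = 38392/600000000 = 63.9867 μs; 3 hops → 191.96 μs.
Propagation delays (d/s per hop): 0.275333, 19024.4, 0.026 μs; sum = 19024.7 μs.
End-to-end = 19200 μs.

19200 μs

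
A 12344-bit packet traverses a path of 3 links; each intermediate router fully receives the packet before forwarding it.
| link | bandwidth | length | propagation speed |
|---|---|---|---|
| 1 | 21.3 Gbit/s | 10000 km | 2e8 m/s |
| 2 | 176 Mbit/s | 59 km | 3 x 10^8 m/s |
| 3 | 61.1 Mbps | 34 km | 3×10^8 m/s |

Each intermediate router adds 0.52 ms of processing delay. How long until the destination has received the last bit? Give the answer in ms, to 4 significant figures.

Transmission delays (L/R per hop): 0.000579531, 0.0701364, 0.202029 ms; sum = 0.272745 ms.
Propagation delays (d/s per hop): 50, 0.196667, 0.113333 ms; sum = 50.31 ms.
Processing at 2 router(s): 2 × 0.52 ms = 1.04 ms.
End-to-end = 51.62 ms.

51.62 ms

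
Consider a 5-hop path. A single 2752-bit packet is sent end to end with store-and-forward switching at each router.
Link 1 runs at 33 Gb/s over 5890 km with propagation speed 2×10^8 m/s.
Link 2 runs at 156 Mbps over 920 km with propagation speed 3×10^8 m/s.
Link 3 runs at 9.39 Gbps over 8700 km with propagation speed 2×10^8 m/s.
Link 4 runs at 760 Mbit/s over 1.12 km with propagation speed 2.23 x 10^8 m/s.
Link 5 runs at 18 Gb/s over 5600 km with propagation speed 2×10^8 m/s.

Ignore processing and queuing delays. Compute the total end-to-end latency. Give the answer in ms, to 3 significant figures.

Transmission delays (L/R per hop): 8.33939e-05, 0.017641, 0.000293078, 0.00362105, 0.000152889 ms; sum = 0.0217914 ms.
Propagation delays (d/s per hop): 29.45, 3.06667, 43.5, 0.00502242, 28 ms; sum = 104.022 ms.
End-to-end = 104 ms.

104 ms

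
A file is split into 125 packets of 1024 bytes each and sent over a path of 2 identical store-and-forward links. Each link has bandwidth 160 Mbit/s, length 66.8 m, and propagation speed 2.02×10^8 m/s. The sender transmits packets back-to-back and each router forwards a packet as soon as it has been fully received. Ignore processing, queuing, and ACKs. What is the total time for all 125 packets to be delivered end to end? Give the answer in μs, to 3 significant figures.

6450 μs

Per-hop transmission t_tx = L/R = 8192/160000000 = 51.2 μs.
Per-hop propagation t_prop = 66.8/202000000 = 0.330693 μs.
Pipeline fill: first packet needs 2·t_tx to clear all hops; remaining 124 packets each add one t_tx.
Total = (2+125-1)·t_tx + 2·t_prop = 126·51.2 + 2·0.330693 = 6450 μs.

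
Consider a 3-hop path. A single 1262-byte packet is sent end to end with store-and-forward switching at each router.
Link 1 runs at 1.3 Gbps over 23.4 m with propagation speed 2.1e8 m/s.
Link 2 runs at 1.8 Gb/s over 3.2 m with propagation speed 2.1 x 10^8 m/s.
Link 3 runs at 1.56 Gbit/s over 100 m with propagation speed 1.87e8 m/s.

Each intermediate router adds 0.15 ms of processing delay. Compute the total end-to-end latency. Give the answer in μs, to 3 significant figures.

321 μs

L = 1262 × 8 = 10096 bits.
Transmission delays (L/R per hop): 7.76615, 5.60889, 6.47179 μs; sum = 19.8468 μs.
Propagation delays (d/s per hop): 0.111429, 0.0152381, 0.534759 μs; sum = 0.661426 μs.
Processing at 2 router(s): 2 × 0.15 ms = 300 μs.
End-to-end = 321 μs.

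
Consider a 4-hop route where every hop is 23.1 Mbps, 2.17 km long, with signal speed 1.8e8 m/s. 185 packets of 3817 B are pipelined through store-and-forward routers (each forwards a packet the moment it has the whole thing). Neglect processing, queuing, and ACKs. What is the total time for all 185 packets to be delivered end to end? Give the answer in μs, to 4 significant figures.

248600 μs

Per-hop transmission t_tx = L/R = 30536/23100000 = 1321.9 μs.
Per-hop propagation t_prop = 2170/180000000 = 12.0556 μs.
Pipeline fill: first packet needs 4·t_tx to clear all hops; remaining 184 packets each add one t_tx.
Total = (4+185-1)·t_tx + 4·t_prop = 188·1321.9 + 4·12.0556 = 248600 μs.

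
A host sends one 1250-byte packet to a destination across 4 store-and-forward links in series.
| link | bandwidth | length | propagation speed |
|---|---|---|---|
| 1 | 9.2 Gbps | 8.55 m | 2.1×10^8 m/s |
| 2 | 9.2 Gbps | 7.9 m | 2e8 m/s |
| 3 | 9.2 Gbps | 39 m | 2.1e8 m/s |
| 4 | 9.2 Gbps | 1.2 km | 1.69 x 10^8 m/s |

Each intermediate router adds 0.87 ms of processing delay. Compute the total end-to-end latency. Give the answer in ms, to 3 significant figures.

2.62 ms

L = 1250 × 8 = 10000 bits.
Transmission delay per hop = L/R = 10000/9200000000 = 0.00108696 ms; 4 hops → 0.00434783 ms.
Propagation delays (d/s per hop): 4.07143e-05, 3.95e-05, 0.000185714, 0.00710059 ms; sum = 0.00736652 ms.
Processing at 3 router(s): 3 × 0.87 ms = 2.61 ms.
End-to-end = 2.62 ms.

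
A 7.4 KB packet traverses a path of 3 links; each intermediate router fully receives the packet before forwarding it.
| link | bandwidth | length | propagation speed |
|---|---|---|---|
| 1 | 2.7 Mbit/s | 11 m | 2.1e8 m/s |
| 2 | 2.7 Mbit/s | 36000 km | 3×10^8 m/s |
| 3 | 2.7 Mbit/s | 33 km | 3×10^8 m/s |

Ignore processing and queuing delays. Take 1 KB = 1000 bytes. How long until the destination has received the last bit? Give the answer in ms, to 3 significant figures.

L = 59200 bits.
Transmission delay per hop = L/R = 59200/2700000 = 21.9259 ms; 3 hops → 65.7778 ms.
Propagation delays (d/s per hop): 5.2381e-05, 120, 0.11 ms; sum = 120.11 ms.
End-to-end = 186 ms.

186 ms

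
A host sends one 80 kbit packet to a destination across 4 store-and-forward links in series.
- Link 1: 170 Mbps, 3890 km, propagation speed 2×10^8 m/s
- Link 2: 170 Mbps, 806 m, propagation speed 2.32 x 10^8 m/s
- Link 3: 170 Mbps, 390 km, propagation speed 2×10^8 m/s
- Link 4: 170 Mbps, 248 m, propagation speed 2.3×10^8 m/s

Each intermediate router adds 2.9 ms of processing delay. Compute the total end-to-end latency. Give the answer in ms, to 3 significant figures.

L = 80000 bits.
Transmission delay per hop = L/R = 80000/170000000 = 0.470588 ms; 4 hops → 1.88235 ms.
Propagation delays (d/s per hop): 19.45, 0.00347414, 1.95, 0.00107826 ms; sum = 21.4046 ms.
Processing at 3 router(s): 3 × 2.9 ms = 8.7 ms.
End-to-end = 32.0 ms.

32.0 ms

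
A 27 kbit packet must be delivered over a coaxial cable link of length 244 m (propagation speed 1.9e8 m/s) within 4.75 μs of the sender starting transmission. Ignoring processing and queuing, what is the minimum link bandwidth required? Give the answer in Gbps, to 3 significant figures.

7.79 Gbps

Propagation delay = 244 / 190000000 = 1.28421 μs.
Transmission budget = 4.75 − 1.28421 = 3.46579 μs.
R ≥ L / t_tx = 27000 bits / 3.46579e-06 s = 7.79 Gbps.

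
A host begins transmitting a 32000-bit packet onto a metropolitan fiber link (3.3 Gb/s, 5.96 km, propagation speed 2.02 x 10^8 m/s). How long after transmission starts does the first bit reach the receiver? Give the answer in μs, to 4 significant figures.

First bit experiences only propagation delay: d/s = 5960/202000000 = 29.50 μs.

29.50 μs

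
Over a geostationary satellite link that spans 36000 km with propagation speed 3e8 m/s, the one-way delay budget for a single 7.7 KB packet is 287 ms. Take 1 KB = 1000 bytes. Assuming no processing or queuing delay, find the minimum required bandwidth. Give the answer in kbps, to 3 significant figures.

369 kbps

L = 61600 bits.
Propagation delay = 36000000 / 300000000 = 120 ms.
Transmission budget = 287 − 120 = 167 ms.
R ≥ L / t_tx = 61600 bits / 0.167 s = 369 kbps.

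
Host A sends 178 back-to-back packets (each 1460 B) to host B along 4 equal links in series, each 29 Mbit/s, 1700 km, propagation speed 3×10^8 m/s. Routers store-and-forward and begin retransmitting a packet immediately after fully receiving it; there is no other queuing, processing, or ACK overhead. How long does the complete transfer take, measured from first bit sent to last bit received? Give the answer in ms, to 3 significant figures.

Per-hop transmission t_tx = L/R = 11680/29000000 = 0.402759 ms.
Per-hop propagation t_prop = 1700000/300000000 = 5.66667 ms.
Pipeline fill: first packet needs 4·t_tx to clear all hops; remaining 177 packets each add one t_tx.
Total = (4+178-1)·t_tx + 4·t_prop = 181·0.402759 + 4·5.66667 = 95.6 ms.

95.6 ms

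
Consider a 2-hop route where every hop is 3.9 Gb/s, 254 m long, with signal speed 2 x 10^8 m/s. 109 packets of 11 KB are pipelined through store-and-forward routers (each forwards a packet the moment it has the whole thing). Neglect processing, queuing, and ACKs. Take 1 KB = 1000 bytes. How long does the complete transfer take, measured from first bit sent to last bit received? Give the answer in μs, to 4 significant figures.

2485 μs

Per-hop transmission t_tx = L/R = 88000/3900000000 = 22.5641 μs.
Per-hop propagation t_prop = 254/200000000 = 1.27 μs.
Pipeline fill: first packet needs 2·t_tx to clear all hops; remaining 108 packets each add one t_tx.
Total = (2+109-1)·t_tx + 2·t_prop = 110·22.5641 + 2·1.27 = 2485 μs.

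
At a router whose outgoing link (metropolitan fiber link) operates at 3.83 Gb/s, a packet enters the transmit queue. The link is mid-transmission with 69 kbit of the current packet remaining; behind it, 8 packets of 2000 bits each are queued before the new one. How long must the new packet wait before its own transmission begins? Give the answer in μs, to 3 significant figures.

Each queued packet: L/R = 2000/3830000000 = 0.522193 μs.
8 queued → 4.17755 μs.
Plus remaining 69000 bits of current packet: 18.0157 μs.
Queuing delay = 22.2 μs.

22.2 μs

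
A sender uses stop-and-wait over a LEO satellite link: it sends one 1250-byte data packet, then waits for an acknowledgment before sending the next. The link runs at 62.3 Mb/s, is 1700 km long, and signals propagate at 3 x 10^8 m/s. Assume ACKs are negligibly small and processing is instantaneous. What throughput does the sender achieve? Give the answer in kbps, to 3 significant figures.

870 kbps

t_tx = L/R = 10000/62300000 = 0.000160514 s.
t_prop = 1700000/300000000 = 0.00566667 s; RTT = 0.0113333 s.
Cycle = t_tx + RTT = 0.0114938 s.
Throughput = L / cycle = 10000 / 0.0114938 = 870 kbps.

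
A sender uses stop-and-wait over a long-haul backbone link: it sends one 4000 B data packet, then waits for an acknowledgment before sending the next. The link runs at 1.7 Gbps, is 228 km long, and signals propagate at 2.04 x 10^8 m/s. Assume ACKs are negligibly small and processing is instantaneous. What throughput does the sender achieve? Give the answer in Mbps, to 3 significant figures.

14.2 Mbps

t_tx = L/R = 32000/1700000000 = 1.88235e-05 s.
t_prop = 228000/204000000 = 0.00111765 s; RTT = 0.00223529 s.
Cycle = t_tx + RTT = 0.00225412 s.
Throughput = L / cycle = 32000 / 0.00225412 = 14.2 Mbps.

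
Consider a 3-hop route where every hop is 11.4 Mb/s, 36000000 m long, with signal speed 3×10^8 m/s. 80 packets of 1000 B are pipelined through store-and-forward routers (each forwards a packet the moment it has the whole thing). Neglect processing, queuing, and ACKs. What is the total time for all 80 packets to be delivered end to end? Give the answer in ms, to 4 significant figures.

Per-hop transmission t_tx = L/R = 8000/11400000 = 0.701754 ms.
Per-hop propagation t_prop = 36000000/300000000 = 120 ms.
Pipeline fill: first packet needs 3·t_tx to clear all hops; remaining 79 packets each add one t_tx.
Total = (3+80-1)·t_tx + 3·t_prop = 82·0.701754 + 3·120 = 417.5 ms.

417.5 ms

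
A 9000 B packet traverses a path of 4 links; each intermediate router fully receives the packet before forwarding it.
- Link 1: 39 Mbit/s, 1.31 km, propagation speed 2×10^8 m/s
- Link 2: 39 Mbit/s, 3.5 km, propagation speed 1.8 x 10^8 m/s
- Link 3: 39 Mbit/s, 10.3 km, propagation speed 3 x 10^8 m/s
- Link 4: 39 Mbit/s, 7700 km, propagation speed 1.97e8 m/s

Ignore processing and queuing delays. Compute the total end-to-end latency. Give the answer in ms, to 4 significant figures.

46.53 ms

L = 9000 × 8 = 72000 bits.
Transmission delay per hop = L/R = 72000/39000000 = 1.84615 ms; 4 hops → 7.38462 ms.
Propagation delays (d/s per hop): 0.00655, 0.0194444, 0.0343333, 39.0863 ms; sum = 39.1466 ms.
End-to-end = 46.53 ms.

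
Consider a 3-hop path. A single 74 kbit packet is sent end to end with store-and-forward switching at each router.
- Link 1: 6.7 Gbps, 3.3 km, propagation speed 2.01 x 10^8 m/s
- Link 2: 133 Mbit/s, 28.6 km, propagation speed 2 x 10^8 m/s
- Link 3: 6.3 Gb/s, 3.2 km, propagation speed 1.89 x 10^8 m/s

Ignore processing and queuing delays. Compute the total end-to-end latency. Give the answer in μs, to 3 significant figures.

L = 74000 bits.
Transmission delays (L/R per hop): 11.0448, 556.391, 11.746 μs; sum = 579.182 μs.
Propagation delays (d/s per hop): 16.4179, 143, 16.9312 μs; sum = 176.349 μs.
End-to-end = 756 μs.

756 μs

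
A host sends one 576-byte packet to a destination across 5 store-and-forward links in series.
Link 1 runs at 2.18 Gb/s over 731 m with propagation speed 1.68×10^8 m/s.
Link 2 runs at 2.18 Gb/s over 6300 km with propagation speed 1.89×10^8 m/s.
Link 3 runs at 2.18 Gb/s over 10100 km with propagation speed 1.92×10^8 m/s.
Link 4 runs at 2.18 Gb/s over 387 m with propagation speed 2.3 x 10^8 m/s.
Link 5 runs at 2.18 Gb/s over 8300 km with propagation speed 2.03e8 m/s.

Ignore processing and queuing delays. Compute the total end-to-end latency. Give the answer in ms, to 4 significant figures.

126.8 ms

L = 576 × 8 = 4608 bits.
Transmission delay per hop = L/R = 4608/2180000000 = 0.00211376 ms; 5 hops → 0.0105688 ms.
Propagation delays (d/s per hop): 0.00435119, 33.3333, 52.6042, 0.00168261, 40.8867 ms; sum = 126.83 ms.
End-to-end = 126.8 ms.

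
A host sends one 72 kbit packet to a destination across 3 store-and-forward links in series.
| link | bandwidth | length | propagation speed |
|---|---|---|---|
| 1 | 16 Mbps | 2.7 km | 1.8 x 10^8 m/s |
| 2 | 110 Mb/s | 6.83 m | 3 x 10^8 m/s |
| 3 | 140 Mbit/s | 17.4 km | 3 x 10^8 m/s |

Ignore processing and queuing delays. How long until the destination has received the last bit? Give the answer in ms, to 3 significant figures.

5.74 ms

L = 72000 bits.
Transmission delays (L/R per hop): 4.5, 0.654545, 0.514286 ms; sum = 5.66883 ms.
Propagation delays (d/s per hop): 0.015, 2.27667e-05, 0.058 ms; sum = 0.0730228 ms.
End-to-end = 5.74 ms.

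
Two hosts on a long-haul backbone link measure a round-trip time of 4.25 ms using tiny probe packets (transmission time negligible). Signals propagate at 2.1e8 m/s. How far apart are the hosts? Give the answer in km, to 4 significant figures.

446.3 km

One-way propagation = RTT/2 = 2.125 ms.
d = s × t = 210000000 × 0.002125 = 446.3 km.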